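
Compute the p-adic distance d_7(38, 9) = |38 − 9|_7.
d_7(38, 9) = 1

Step 1 — x − y = 38 − 9 = 29. Step 2 — v_7(29) = 0 (factor: 29 = (7^0 · 29); the sign does not affect v_p). Step 3 — |x − y|_7 = 7^{0} = 1.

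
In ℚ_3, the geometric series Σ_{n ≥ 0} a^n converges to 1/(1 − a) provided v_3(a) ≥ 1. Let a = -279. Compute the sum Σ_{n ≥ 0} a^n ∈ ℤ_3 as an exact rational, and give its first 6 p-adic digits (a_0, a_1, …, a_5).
Σ a^n = 1/(1 − a) = 1/280;  first 6 digits = (1, 0, 2, 1, 0, 1)

v_3(a) = 2 ≥ 1, so the series converges in ℤ_3 to 1/(1 − a) = 1/(1 − (-279)) = 1/280. Expand this rational in ℤ_3: compute digits iteratively via d_i = x_i mod 3, x_{i+1} = (x_i − d_i)/3. The first 6 digits are (1, 0, 2, 1, 0, 1).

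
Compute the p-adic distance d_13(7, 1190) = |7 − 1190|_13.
d_13(7, 1190) = 1/169

Step 1 — x − y = 7 − 1190 = -1183. Step 2 — v_13(-1183) = 2 (factor: -1183 = −(13^2 · 7); the sign does not affect v_p). Step 3 — |x − y|_13 = 13^{-2} = 1/169.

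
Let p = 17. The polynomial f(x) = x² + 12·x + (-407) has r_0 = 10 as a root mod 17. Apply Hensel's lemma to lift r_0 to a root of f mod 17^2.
r_1 = 61 (mod 289)

Hensel: r_{i+1} = r_i − f(r_i)·(f′(r_i))^{-1} mod 17^{i+2}, f′(x) = 2x + 12. Iterate:
  r_0 = 10 (mod 17)
  r_1 = 61 (mod 289)
Final: r = 61 satisfies f(r) ≡ 0 mod 17^2.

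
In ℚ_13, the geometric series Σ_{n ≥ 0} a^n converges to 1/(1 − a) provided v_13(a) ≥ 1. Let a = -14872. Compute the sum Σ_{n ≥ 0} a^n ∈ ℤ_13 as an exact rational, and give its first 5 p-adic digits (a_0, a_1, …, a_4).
Σ a^n = 1/(1 − a) = 1/14873;  first 5 digits = (1, 0, 3, 6, 8)

v_13(a) = 2 ≥ 1, so the series converges in ℤ_13 to 1/(1 − a) = 1/(1 − (-14872)) = 1/14873. Expand this rational in ℤ_13: compute digits iteratively via d_i = x_i mod 13, x_{i+1} = (x_i − d_i)/13. The first 5 digits are (1, 0, 3, 6, 8).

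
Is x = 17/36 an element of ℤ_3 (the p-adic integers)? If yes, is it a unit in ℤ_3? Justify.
x ∉ ℤ_3 (v_3(x) = -2 < 0)

ℤ_3 = {x ∈ ℚ_3 : v_3(x) ≥ 0} and ℤ_3^× = {x ∈ ℤ_3 : v_3(x) = 0}. Here v_3(17/36) = v_3(num) − v_3(den) = -2; compare against these criteria.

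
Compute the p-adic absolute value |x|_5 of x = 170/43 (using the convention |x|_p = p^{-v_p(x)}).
|170/43|_5 = 1/5

Step 1 — compute v_5(x) by factoring powers of 5 out of the numerator and denominator: v_5(170/43) = 1. Step 2 — apply |x|_p = p^{-v_p(x)} = 5^{-1} = 1/5.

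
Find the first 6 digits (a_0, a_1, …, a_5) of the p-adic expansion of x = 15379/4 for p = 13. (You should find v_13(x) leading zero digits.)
(a_0, …, a_5) = (0, 0, 0, 5, 3, 3)

v_13(15379/4) = 3, so a_0 = ... = a_2 = 0. Factor out: x = 13^3 · u with u = 7/4 a unit in ℤ_13. Expand u iteratively via a_{v+i} = u_i mod 13, u_{i+1} = (u_i − a_{v+i})/13:
  u_0 = 7/4;  a_3 = 5;  u_1 = (u_0 − 5)/13 = -1/4
  u_1 = -1/4;  a_4 = 3;  u_2 = (u_1 − 3)/13 = -1/4
  u_2 = -1/4;  a_5 = 3;  u_3 = (u_2 − 3)/13 = -1/4
Digits: (0, 0, 0, 5, 3, 3).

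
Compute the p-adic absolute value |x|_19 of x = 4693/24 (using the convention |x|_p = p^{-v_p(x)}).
|4693/24|_19 = 1/361

Step 1 — compute v_19(x) by factoring powers of 19 out of the numerator and denominator: v_19(4693/24) = 2. Step 2 — apply |x|_p = p^{-v_p(x)} = 19^{-2} = 1/361.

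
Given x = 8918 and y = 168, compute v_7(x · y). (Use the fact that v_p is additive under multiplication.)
v_7(1498224) = 4

v_p(x) = 3 (factor: 8918 = 7^3 · 26); v_p(y) = 1 (factor: 168 = 7^1 · 24). Additivity: v_p(xy) = v_p(x) + v_p(y) = 3 + 1 = 4. (Direct check: xy = 1498224 = 7^4 · (624).)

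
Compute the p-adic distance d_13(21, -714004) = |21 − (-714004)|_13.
d_13(21, -714004) = 1/28561

Step 1 — x − y = 21 − (-714004) = 714025. Step 2 — v_13(714025) = 4 (factor: 714025 = (13^4 · 25); the sign does not affect v_p). Step 3 — |x − y|_13 = 13^{-4} = 1/28561.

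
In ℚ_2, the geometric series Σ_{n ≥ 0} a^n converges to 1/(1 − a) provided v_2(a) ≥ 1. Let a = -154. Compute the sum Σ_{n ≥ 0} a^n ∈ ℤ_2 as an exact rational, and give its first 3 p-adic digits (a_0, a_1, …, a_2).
Σ a^n = 1/(1 − a) = 1/155;  first 3 digits = (1, 1, 0)

v_2(a) = 1 ≥ 1, so the series converges in ℤ_2 to 1/(1 − a) = 1/(1 − (-154)) = 1/155. Expand this rational in ℤ_2: compute digits iteratively via d_i = x_i mod 2, x_{i+1} = (x_i − d_i)/2. The first 3 digits are (1, 1, 0).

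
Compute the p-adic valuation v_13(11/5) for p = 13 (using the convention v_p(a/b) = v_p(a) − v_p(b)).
v_13(11/5) = 0

Factor powers of 13 from the numerator and denominator of the reduced fraction: 11 = 13^0 · 11 and 5 = 13^0 · 5. Apply v_p(a/b) = v_p(a) − v_p(b): v_13(11/5) = 0 − 0 = 0.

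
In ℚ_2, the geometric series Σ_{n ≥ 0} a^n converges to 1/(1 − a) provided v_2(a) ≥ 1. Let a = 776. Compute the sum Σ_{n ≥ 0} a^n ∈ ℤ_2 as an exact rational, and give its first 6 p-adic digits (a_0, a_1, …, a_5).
Σ a^n = 1/(1 − a) = -1/775;  first 6 digits = (1, 0, 0, 1, 0, 0)

v_2(a) = 3 ≥ 1, so the series converges in ℤ_2 to 1/(1 − a) = 1/(1 − 776) = -1/775. Expand this rational in ℤ_2: compute digits iteratively via d_i = x_i mod 2, x_{i+1} = (x_i − d_i)/2. The first 6 digits are (1, 0, 0, 1, 0, 0).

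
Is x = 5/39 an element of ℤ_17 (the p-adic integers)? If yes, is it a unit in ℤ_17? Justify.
x ∈ ℤ_17^× (unit); v_17(x) = 0

ℤ_17 = {x ∈ ℚ_17 : v_17(x) ≥ 0} and ℤ_17^× = {x ∈ ℤ_17 : v_17(x) = 0}. Here v_17(5/39) = v_17(num) − v_17(den) = 0; compare against these criteria.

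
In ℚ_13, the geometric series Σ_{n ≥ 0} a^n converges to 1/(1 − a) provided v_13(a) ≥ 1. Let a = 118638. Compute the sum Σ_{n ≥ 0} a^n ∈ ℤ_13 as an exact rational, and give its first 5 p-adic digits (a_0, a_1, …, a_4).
Σ a^n = 1/(1 − a) = -1/118637;  first 5 digits = (1, 0, 0, 2, 4)

v_13(a) = 3 ≥ 1, so the series converges in ℤ_13 to 1/(1 − a) = 1/(1 − 118638) = -1/118637. Expand this rational in ℤ_13: compute digits iteratively via d_i = x_i mod 13, x_{i+1} = (x_i − d_i)/13. The first 5 digits are (1, 0, 0, 2, 4).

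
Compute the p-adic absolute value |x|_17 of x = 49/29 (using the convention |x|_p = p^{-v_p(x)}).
|49/29|_17 = 1

Step 1 — compute v_17(x) by factoring powers of 17 out of the numerator and denominator: v_17(49/29) = 0. Step 2 — apply |x|_p = p^{-v_p(x)} = 17^{0} = 1.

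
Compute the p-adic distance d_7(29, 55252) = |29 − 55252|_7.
d_7(29, 55252) = 1/2401

Step 1 — x − y = 29 − 55252 = -55223. Step 2 — v_7(-55223) = 4 (factor: -55223 = −(7^4 · 23); the sign does not affect v_p). Step 3 — |x − y|_7 = 7^{-4} = 1/2401.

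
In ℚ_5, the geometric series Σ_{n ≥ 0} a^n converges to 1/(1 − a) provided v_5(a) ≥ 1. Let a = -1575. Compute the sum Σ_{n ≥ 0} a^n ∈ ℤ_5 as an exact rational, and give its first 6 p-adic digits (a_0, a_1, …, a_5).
Σ a^n = 1/(1 − a) = 1/1576;  first 6 digits = (1, 0, 2, 2, 1, 3)

v_5(a) = 2 ≥ 1, so the series converges in ℤ_5 to 1/(1 − a) = 1/(1 − (-1575)) = 1/1576. Expand this rational in ℤ_5: compute digits iteratively via d_i = x_i mod 5, x_{i+1} = (x_i − d_i)/5. The first 6 digits are (1, 0, 2, 2, 1, 3).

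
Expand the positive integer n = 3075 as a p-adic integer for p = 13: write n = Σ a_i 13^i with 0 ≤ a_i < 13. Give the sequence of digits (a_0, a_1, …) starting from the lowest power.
(a_0, a_1, …) = (7, 2, 5, 1)

Repeated division by 13 gives the digits low-to-high: 3075 = 7 + 2·13^1 + 5·13^2 + 1·13^3. Digit sequence: (7, 2, 5, 1).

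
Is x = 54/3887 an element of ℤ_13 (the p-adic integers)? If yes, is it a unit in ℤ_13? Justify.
x ∉ ℤ_13 (v_13(x) = -2 < 0)

ℤ_13 = {x ∈ ℚ_13 : v_13(x) ≥ 0} and ℤ_13^× = {x ∈ ℤ_13 : v_13(x) = 0}. Here v_13(54/3887) = v_13(num) − v_13(den) = -2; compare against these criteria.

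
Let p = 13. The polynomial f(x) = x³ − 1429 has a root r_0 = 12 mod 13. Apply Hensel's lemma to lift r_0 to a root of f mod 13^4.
r_3 = 6278 (mod 28561)

Hensel: r_{i+1} = r_i − f(r_i)/f′(r_i) mod 13^{i+2}, where f′(x) = 3x². Iterate:
  r_0 = 12 (mod 13)
  r_1 = 25 (mod 169)
  r_2 = 1884 (mod 2197)
  r_3 = 6278 (mod 28561)
Final: r = 6278 with f(r) ≡ 0 mod 13^4.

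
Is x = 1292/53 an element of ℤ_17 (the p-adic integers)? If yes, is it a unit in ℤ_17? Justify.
x ∈ ℤ_17 but not a unit; v_17(x) = 1 > 0

ℤ_17 = {x ∈ ℚ_17 : v_17(x) ≥ 0} and ℤ_17^× = {x ∈ ℤ_17 : v_17(x) = 0}. Here v_17(1292/53) = v_17(num) − v_17(den) = 1; compare against these criteria.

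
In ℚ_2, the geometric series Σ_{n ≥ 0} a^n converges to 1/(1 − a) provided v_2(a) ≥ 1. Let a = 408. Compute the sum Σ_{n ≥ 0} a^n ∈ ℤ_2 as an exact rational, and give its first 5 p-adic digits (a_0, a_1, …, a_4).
Σ a^n = 1/(1 − a) = -1/407;  first 5 digits = (1, 0, 0, 1, 1)

v_2(a) = 3 ≥ 1, so the series converges in ℤ_2 to 1/(1 − a) = 1/(1 − 408) = -1/407. Expand this rational in ℤ_2: compute digits iteratively via d_i = x_i mod 2, x_{i+1} = (x_i − d_i)/2. The first 5 digits are (1, 0, 0, 1, 1).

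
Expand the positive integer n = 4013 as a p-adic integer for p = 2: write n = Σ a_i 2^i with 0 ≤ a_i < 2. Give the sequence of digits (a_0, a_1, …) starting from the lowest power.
(a_0, a_1, …) = (1, 0, 1, 1, 0, 1, 0, 1, 1, 1, 1, 1)

Repeated division by 2 gives the digits low-to-high: 4013 = 1 + 1·2^2 + 1·2^3 + 1·2^5 + 1·2^7 + 1·2^8 + 1·2^9 + 1·2^10 + 1·2^11. Digit sequence: (1, 0, 1, 1, 0, 1, 0, 1, 1, 1, 1, 1).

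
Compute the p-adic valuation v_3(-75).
v_3(-75) = 1

v_3(n) is the largest exponent k such that 3^k divides n. Factor out: -75 = -3^1 · 25. (Sign doesn't affect v_p.) So v_3(-75) = 1.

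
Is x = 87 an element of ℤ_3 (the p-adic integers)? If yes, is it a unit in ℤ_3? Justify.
x ∈ ℤ_3 but not a unit; v_3(x) = 1 > 0

ℤ_3 = {x ∈ ℚ_3 : v_3(x) ≥ 0} and ℤ_3^× = {x ∈ ℤ_3 : v_3(x) = 0}. Here v_3(87) = v_3(num) − v_3(den) = 1; compare against these criteria.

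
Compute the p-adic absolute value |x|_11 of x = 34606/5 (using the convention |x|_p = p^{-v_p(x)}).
|34606/5|_11 = 1/1331

Step 1 — compute v_11(x) by factoring powers of 11 out of the numerator and denominator: v_11(34606/5) = 3. Step 2 — apply |x|_p = p^{-v_p(x)} = 11^{-3} = 1/1331.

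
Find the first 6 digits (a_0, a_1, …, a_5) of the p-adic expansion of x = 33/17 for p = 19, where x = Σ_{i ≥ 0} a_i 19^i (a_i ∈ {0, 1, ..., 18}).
(a_0, …, a_5) = (12, 14, 16, 17, 8, 4)

v_19(33/17) = 0 (numerator and denominator both coprime to 19), so x ∈ ℤ_19^×. Compute digits iteratively via a_i = x_i mod 19, x_{i+1} = (x_i − a_i)/19, with x_0 = x:
  x_0 = 33/17;  a_0 = 12;  x_1 = (x_0 − 12)/19 = -9/17
  x_1 = -9/17;  a_1 = 14;  x_2 = (x_1 − 14)/19 = -13/17
  x_2 = -13/17;  a_2 = 16;  x_3 = (x_2 − 16)/19 = -15/17
  x_3 = -15/17;  a_3 = 17;  x_4 = (x_3 − 17)/19 = -16/17
  x_4 = -16/17;  a_4 = 8;  x_5 = (x_4 − 8)/19 = -8/17
  x_5 = -8/17;  a_5 = 4;  x_6 = (x_5 − 4)/19 = -4/17
Digits: (12, 14, 16, 17, 8, 4).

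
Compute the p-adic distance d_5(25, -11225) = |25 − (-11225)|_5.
d_5(25, -11225) = 1/625

Step 1 — x − y = 25 − (-11225) = 11250. Step 2 — v_5(11250) = 4 (factor: 11250 = (5^4 · 18); the sign does not affect v_p). Step 3 — |x − y|_5 = 5^{-4} = 1/625.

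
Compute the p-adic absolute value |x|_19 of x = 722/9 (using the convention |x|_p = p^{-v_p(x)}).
|722/9|_19 = 1/361

Step 1 — compute v_19(x) by factoring powers of 19 out of the numerator and denominator: v_19(722/9) = 2. Step 2 — apply |x|_p = p^{-v_p(x)} = 19^{-2} = 1/361.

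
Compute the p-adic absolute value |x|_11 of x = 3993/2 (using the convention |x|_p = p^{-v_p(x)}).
|3993/2|_11 = 1/1331

Step 1 — compute v_11(x) by factoring powers of 11 out of the numerator and denominator: v_11(3993/2) = 3. Step 2 — apply |x|_p = p^{-v_p(x)} = 11^{-3} = 1/1331.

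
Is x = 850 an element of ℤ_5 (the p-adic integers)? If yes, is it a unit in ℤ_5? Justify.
x ∈ ℤ_5 but not a unit; v_5(x) = 2 > 0

ℤ_5 = {x ∈ ℚ_5 : v_5(x) ≥ 0} and ℤ_5^× = {x ∈ ℤ_5 : v_5(x) = 0}. Here v_5(850) = v_5(num) − v_5(den) = 2; compare against these criteria.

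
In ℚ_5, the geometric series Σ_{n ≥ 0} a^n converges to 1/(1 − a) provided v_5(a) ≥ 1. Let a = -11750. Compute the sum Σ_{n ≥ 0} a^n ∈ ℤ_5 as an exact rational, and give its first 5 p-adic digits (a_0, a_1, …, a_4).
Σ a^n = 1/(1 − a) = 1/11751;  first 5 digits = (1, 0, 0, 1, 1)

v_5(a) = 3 ≥ 1, so the series converges in ℤ_5 to 1/(1 − a) = 1/(1 − (-11750)) = 1/11751. Expand this rational in ℤ_5: compute digits iteratively via d_i = x_i mod 5, x_{i+1} = (x_i − d_i)/5. The first 5 digits are (1, 0, 0, 1, 1).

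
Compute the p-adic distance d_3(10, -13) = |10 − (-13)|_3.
d_3(10, -13) = 1

Step 1 — x − y = 10 − (-13) = 23. Step 2 — v_3(23) = 0 (factor: 23 = (3^0 · 23); the sign does not affect v_p). Step 3 — |x − y|_3 = 3^{0} = 1.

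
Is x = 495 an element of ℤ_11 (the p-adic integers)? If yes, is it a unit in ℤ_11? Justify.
x ∈ ℤ_11 but not a unit; v_11(x) = 1 > 0

ℤ_11 = {x ∈ ℚ_11 : v_11(x) ≥ 0} and ℤ_11^× = {x ∈ ℤ_11 : v_11(x) = 0}. Here v_11(495) = v_11(num) − v_11(den) = 1; compare against these criteria.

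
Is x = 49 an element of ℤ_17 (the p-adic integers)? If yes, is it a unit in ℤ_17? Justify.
x ∈ ℤ_17^× (unit); v_17(x) = 0

ℤ_17 = {x ∈ ℚ_17 : v_17(x) ≥ 0} and ℤ_17^× = {x ∈ ℤ_17 : v_17(x) = 0}. Here v_17(49) = v_17(num) − v_17(den) = 0; compare against these criteria.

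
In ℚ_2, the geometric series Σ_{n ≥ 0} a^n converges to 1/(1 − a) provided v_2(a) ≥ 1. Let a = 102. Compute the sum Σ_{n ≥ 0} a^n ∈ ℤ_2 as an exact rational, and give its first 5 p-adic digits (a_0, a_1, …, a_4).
Σ a^n = 1/(1 − a) = -1/101;  first 5 digits = (1, 1, 0, 0, 1)

v_2(a) = 1 ≥ 1, so the series converges in ℤ_2 to 1/(1 − a) = 1/(1 − 102) = -1/101. Expand this rational in ℤ_2: compute digits iteratively via d_i = x_i mod 2, x_{i+1} = (x_i − d_i)/2. The first 5 digits are (1, 1, 0, 0, 1).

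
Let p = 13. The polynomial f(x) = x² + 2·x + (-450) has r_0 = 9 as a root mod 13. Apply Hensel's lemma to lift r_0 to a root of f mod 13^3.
r_2 = 542 (mod 2197)

Hensel: r_{i+1} = r_i − f(r_i)·(f′(r_i))^{-1} mod 13^{i+2}, f′(x) = 2x + 2. Iterate:
  r_0 = 9 (mod 13)
  r_1 = 35 (mod 169)
  r_2 = 542 (mod 2197)
Final: r = 542 satisfies f(r) ≡ 0 mod 13^3.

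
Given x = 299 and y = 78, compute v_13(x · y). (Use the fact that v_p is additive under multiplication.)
v_13(23322) = 2

v_p(x) = 1 (factor: 299 = 13^1 · 23); v_p(y) = 1 (factor: 78 = 13^1 · 6). Additivity: v_p(xy) = v_p(x) + v_p(y) = 1 + 1 = 2. (Direct check: xy = 23322 = 13^2 · (138).)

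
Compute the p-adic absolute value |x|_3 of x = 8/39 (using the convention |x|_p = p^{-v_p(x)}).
|8/39|_3 = 3

Step 1 — compute v_3(x) by factoring powers of 3 out of the numerator and denominator: v_3(8/39) = -1. Step 2 — apply |x|_p = p^{-v_p(x)} = 3^{1} = 3.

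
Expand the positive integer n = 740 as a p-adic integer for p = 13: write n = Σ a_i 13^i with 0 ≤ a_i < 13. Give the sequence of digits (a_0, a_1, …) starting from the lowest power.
(a_0, a_1, …) = (12, 4, 4)

Repeated division by 13 gives the digits low-to-high: 740 = 12 + 4·13^1 + 4·13^2. Digit sequence: (12, 4, 4).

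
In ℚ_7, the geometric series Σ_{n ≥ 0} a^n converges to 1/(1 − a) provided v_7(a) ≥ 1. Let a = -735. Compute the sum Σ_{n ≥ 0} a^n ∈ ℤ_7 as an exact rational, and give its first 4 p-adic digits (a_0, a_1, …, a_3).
Σ a^n = 1/(1 − a) = 1/736;  first 4 digits = (1, 0, 6, 4)

v_7(a) = 2 ≥ 1, so the series converges in ℤ_7 to 1/(1 − a) = 1/(1 − (-735)) = 1/736. Expand this rational in ℤ_7: compute digits iteratively via d_i = x_i mod 7, x_{i+1} = (x_i − d_i)/7. The first 4 digits are (1, 0, 6, 4).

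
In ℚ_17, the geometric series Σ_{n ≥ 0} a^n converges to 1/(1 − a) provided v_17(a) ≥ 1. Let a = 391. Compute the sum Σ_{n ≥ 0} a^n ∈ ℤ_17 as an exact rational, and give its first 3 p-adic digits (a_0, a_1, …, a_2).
Σ a^n = 1/(1 − a) = -1/390;  first 3 digits = (1, 6, 3)

v_17(a) = 1 ≥ 1, so the series converges in ℤ_17 to 1/(1 − a) = 1/(1 − 391) = -1/390. Expand this rational in ℤ_17: compute digits iteratively via d_i = x_i mod 17, x_{i+1} = (x_i − d_i)/17. The first 3 digits are (1, 6, 3).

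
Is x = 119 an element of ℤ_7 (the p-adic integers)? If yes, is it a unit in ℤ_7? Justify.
x ∈ ℤ_7 but not a unit; v_7(x) = 1 > 0

ℤ_7 = {x ∈ ℚ_7 : v_7(x) ≥ 0} and ℤ_7^× = {x ∈ ℤ_7 : v_7(x) = 0}. Here v_7(119) = v_7(num) − v_7(den) = 1; compare against these criteria.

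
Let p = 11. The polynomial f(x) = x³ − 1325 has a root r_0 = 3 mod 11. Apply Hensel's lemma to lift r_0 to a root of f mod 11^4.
r_3 = 4909 (mod 14641)

Hensel: r_{i+1} = r_i − f(r_i)/f′(r_i) mod 11^{i+2}, where f′(x) = 3x². Iterate:
  r_0 = 3 (mod 11)
  r_1 = 69 (mod 121)
  r_2 = 916 (mod 1331)
  r_3 = 4909 (mod 14641)
Final: r = 4909 with f(r) ≡ 0 mod 11^4.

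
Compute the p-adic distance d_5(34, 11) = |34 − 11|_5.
d_5(34, 11) = 1

Step 1 — x − y = 34 − 11 = 23. Step 2 — v_5(23) = 0 (factor: 23 = (5^0 · 23); the sign does not affect v_p). Step 3 — |x − y|_5 = 5^{0} = 1.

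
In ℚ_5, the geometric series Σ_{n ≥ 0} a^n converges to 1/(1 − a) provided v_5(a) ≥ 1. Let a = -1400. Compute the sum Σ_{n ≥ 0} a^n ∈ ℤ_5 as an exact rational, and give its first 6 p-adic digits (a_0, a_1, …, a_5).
Σ a^n = 1/(1 − a) = 1/1401;  first 6 digits = (1, 0, 4, 3, 3, 1)

v_5(a) = 2 ≥ 1, so the series converges in ℤ_5 to 1/(1 − a) = 1/(1 − (-1400)) = 1/1401. Expand this rational in ℤ_5: compute digits iteratively via d_i = x_i mod 5, x_{i+1} = (x_i − d_i)/5. The first 6 digits are (1, 0, 4, 3, 3, 1).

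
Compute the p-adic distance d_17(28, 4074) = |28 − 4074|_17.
d_17(28, 4074) = 1/289

Step 1 — x − y = 28 − 4074 = -4046. Step 2 — v_17(-4046) = 2 (factor: -4046 = −(17^2 · 14); the sign does not affect v_p). Step 3 — |x − y|_17 = 17^{-2} = 1/289.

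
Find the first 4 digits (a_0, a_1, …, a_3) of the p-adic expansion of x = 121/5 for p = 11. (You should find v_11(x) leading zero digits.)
(a_0, …, a_3) = (0, 0, 9, 8)

v_11(121/5) = 2, so a_0 = ... = a_1 = 0. Factor out: x = 11^2 · u with u = 1/5 a unit in ℤ_11. Expand u iteratively via a_{v+i} = u_i mod 11, u_{i+1} = (u_i − a_{v+i})/11:
  u_0 = 1/5;  a_2 = 9;  u_1 = (u_0 − 9)/11 = -4/5
  u_1 = -4/5;  a_3 = 8;  u_2 = (u_1 − 8)/11 = -4/5
Digits: (0, 0, 9, 8).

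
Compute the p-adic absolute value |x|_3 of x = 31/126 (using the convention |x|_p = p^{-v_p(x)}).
|31/126|_3 = 9

Step 1 — compute v_3(x) by factoring powers of 3 out of the numerator and denominator: v_3(31/126) = -2. Step 2 — apply |x|_p = p^{-v_p(x)} = 3^{2} = 9.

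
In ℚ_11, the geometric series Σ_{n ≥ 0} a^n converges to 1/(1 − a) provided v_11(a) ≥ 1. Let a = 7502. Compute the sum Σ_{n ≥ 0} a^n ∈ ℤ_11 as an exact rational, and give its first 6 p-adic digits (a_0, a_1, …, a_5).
Σ a^n = 1/(1 − a) = -1/7501;  first 6 digits = (1, 0, 7, 5, 5, 8)

v_11(a) = 2 ≥ 1, so the series converges in ℤ_11 to 1/(1 − a) = 1/(1 − 7502) = -1/7501. Expand this rational in ℤ_11: compute digits iteratively via d_i = x_i mod 11, x_{i+1} = (x_i − d_i)/11. The first 6 digits are (1, 0, 7, 5, 5, 8).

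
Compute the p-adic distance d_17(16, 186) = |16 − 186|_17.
d_17(16, 186) = 1/17

Step 1 — x − y = 16 − 186 = -170. Step 2 — v_17(-170) = 1 (factor: -170 = −(17^1 · 10); the sign does not affect v_p). Step 3 — |x − y|_17 = 17^{-1} = 1/17.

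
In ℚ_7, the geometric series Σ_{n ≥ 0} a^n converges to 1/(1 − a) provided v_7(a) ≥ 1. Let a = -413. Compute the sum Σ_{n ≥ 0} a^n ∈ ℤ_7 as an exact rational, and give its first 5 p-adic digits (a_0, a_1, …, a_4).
Σ a^n = 1/(1 − a) = 1/414;  first 5 digits = (1, 4, 0, 0, 2)

v_7(a) = 1 ≥ 1, so the series converges in ℤ_7 to 1/(1 − a) = 1/(1 − (-413)) = 1/414. Expand this rational in ℤ_7: compute digits iteratively via d_i = x_i mod 7, x_{i+1} = (x_i − d_i)/7. The first 5 digits are (1, 4, 0, 0, 2).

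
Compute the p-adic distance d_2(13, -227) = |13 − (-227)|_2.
d_2(13, -227) = 1/16

Step 1 — x − y = 13 − (-227) = 240. Step 2 — v_2(240) = 4 (factor: 240 = (2^4 · 15); the sign does not affect v_p). Step 3 — |x − y|_2 = 2^{-4} = 1/16.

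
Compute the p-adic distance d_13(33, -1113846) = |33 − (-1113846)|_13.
d_13(33, -1113846) = 1/371293

Step 1 — x − y = 33 − (-1113846) = 1113879. Step 2 — v_13(1113879) = 5 (factor: 1113879 = (13^5 · 3); the sign does not affect v_p). Step 3 — |x − y|_13 = 13^{-5} = 1/371293.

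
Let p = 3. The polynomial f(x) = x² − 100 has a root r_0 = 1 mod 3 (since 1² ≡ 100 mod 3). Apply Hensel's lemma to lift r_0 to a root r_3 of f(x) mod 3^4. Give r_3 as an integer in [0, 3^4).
r_3 = 10 (mod 81)

Hensel's recurrence: r_{i+1} = r_i − f(r_i)·(f′(r_i))^{-1} mod 3^{i+2}, with f′(x) = 2x. Iterate:
  r_0 = 1 (mod 3)
  r_1 = 1 (mod 9)
  r_2 = 10 (mod 27)
  r_3 = 10 (mod 81)
Final: r_3 = 10, and one checks f(r_3) ≡ 0 mod 3^4.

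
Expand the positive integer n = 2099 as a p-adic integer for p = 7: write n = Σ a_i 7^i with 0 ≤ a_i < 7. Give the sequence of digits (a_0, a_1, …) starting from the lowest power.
(a_0, a_1, …) = (6, 5, 0, 6)

Repeated division by 7 gives the digits low-to-high: 2099 = 6 + 5·7^1 + 6·7^3. Digit sequence: (6, 5, 0, 6).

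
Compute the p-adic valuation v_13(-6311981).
v_13(-6311981) = 5

v_13(n) is the largest exponent k such that 13^k divides n. Factor out: -6311981 = -13^5 · 17. (Sign doesn't affect v_p.) So v_13(-6311981) = 5.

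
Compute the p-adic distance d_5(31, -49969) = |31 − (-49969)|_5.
d_5(31, -49969) = 1/3125

Step 1 — x − y = 31 − (-49969) = 50000. Step 2 — v_5(50000) = 5 (factor: 50000 = (5^5 · 16); the sign does not affect v_p). Step 3 — |x − y|_5 = 5^{-5} = 1/3125.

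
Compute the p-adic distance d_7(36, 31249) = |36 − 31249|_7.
d_7(36, 31249) = 1/2401

Step 1 — x − y = 36 − 31249 = -31213. Step 2 — v_7(-31213) = 4 (factor: -31213 = −(7^4 · 13); the sign does not affect v_p). Step 3 — |x − y|_7 = 7^{-4} = 1/2401.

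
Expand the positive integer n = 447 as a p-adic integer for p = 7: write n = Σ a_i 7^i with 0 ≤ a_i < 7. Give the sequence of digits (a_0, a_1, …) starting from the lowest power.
(a_0, a_1, …) = (6, 0, 2, 1)

Repeated division by 7 gives the digits low-to-high: 447 = 6 + 2·7^2 + 1·7^3. Digit sequence: (6, 0, 2, 1).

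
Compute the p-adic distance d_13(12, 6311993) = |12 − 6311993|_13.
d_13(12, 6311993) = 1/371293

Step 1 — x − y = 12 − 6311993 = -6311981. Step 2 — v_13(-6311981) = 5 (factor: -6311981 = −(13^5 · 17); the sign does not affect v_p). Step 3 — |x − y|_13 = 13^{-5} = 1/371293.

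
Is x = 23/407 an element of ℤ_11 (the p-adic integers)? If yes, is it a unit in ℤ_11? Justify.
x ∉ ℤ_11 (v_11(x) = -1 < 0)

ℤ_11 = {x ∈ ℚ_11 : v_11(x) ≥ 0} and ℤ_11^× = {x ∈ ℤ_11 : v_11(x) = 0}. Here v_11(23/407) = v_11(num) − v_11(den) = -1; compare against these criteria.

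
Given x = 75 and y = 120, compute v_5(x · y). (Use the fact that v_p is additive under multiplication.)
v_5(9000) = 3

v_p(x) = 2 (factor: 75 = 5^2 · 3); v_p(y) = 1 (factor: 120 = 5^1 · 24). Additivity: v_p(xy) = v_p(x) + v_p(y) = 2 + 1 = 3. (Direct check: xy = 9000 = 5^3 · (72).)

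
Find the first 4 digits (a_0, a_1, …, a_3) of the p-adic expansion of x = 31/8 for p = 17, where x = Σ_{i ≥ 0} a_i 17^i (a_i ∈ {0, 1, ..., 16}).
(a_0, …, a_3) = (6, 2, 2, 2)

v_17(31/8) = 0 (numerator and denominator both coprime to 17), so x ∈ ℤ_17^×. Compute digits iteratively via a_i = x_i mod 17, x_{i+1} = (x_i − a_i)/17, with x_0 = x:
  x_0 = 31/8;  a_0 = 6;  x_1 = (x_0 − 6)/17 = -1/8
  x_1 = -1/8;  a_1 = 2;  x_2 = (x_1 − 2)/17 = -1/8
  x_2 = -1/8;  a_2 = 2;  x_3 = (x_2 − 2)/17 = -1/8
  x_3 = -1/8;  a_3 = 2;  x_4 = (x_3 − 2)/17 = -1/8
Digits: (6, 2, 2, 2).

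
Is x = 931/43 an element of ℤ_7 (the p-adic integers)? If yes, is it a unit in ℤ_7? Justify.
x ∈ ℤ_7 but not a unit; v_7(x) = 2 > 0

ℤ_7 = {x ∈ ℚ_7 : v_7(x) ≥ 0} and ℤ_7^× = {x ∈ ℤ_7 : v_7(x) = 0}. Here v_7(931/43) = v_7(num) − v_7(den) = 2; compare against these criteria.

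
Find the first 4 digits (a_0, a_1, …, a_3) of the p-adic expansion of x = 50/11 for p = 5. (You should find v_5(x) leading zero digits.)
(a_0, …, a_3) = (0, 0, 2, 1)

v_5(50/11) = 2, so a_0 = ... = a_1 = 0. Factor out: x = 5^2 · u with u = 2/11 a unit in ℤ_5. Expand u iteratively via a_{v+i} = u_i mod 5, u_{i+1} = (u_i − a_{v+i})/5:
  u_0 = 2/11;  a_2 = 2;  u_1 = (u_0 − 2)/5 = -4/11
  u_1 = -4/11;  a_3 = 1;  u_2 = (u_1 − 1)/5 = -3/11
Digits: (0, 0, 2, 1).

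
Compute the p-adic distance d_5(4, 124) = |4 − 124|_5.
d_5(4, 124) = 1/5

Step 1 — x − y = 4 − 124 = -120. Step 2 — v_5(-120) = 1 (factor: -120 = −(5^1 · 24); the sign does not affect v_p). Step 3 — |x − y|_5 = 5^{-1} = 1/5.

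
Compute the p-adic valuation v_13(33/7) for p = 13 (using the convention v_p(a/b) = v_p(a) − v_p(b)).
v_13(33/7) = 0

Factor powers of 13 from the numerator and denominator of the reduced fraction: 33 = 13^0 · 33 and 7 = 13^0 · 7. Apply v_p(a/b) = v_p(a) − v_p(b): v_13(33/7) = 0 − 0 = 0.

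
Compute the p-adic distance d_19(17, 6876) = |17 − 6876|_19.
d_19(17, 6876) = 1/6859

Step 1 — x − y = 17 − 6876 = -6859. Step 2 — v_19(-6859) = 3 (factor: -6859 = −(19^3 · 1); the sign does not affect v_p). Step 3 — |x − y|_19 = 19^{-3} = 1/6859.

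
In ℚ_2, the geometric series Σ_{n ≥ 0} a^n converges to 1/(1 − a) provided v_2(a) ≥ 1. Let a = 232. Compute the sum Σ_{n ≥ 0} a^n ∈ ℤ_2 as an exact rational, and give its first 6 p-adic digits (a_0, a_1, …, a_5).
Σ a^n = 1/(1 − a) = -1/231;  first 6 digits = (1, 0, 0, 1, 0, 1)

v_2(a) = 3 ≥ 1, so the series converges in ℤ_2 to 1/(1 − a) = 1/(1 − 232) = -1/231. Expand this rational in ℤ_2: compute digits iteratively via d_i = x_i mod 2, x_{i+1} = (x_i − d_i)/2. The first 6 digits are (1, 0, 0, 1, 0, 1).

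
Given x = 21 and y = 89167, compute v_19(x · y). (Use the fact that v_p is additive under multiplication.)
v_19(1872507) = 3

v_p(x) = 0 (factor: 21 = 19^0 · 21); v_p(y) = 3 (factor: 89167 = 19^3 · 13). Additivity: v_p(xy) = v_p(x) + v_p(y) = 0 + 3 = 3. (Direct check: xy = 1872507 = 19^3 · (273).)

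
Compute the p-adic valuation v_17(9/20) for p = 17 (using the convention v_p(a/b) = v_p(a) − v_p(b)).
v_17(9/20) = 0

Factor powers of 17 from the numerator and denominator of the reduced fraction: 9 = 17^0 · 9 and 20 = 17^0 · 20. Apply v_p(a/b) = v_p(a) − v_p(b): v_17(9/20) = 0 − 0 = 0.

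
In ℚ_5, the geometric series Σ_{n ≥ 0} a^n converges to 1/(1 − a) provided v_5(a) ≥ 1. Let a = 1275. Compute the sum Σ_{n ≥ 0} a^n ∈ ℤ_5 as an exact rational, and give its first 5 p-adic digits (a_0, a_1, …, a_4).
Σ a^n = 1/(1 − a) = -1/1274;  first 5 digits = (1, 0, 1, 0, 3)

v_5(a) = 2 ≥ 1, so the series converges in ℤ_5 to 1/(1 − a) = 1/(1 − 1275) = -1/1274. Expand this rational in ℤ_5: compute digits iteratively via d_i = x_i mod 5, x_{i+1} = (x_i − d_i)/5. The first 5 digits are (1, 0, 1, 0, 3).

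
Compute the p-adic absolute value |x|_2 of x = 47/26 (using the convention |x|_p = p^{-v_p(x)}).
|47/26|_2 = 2

Step 1 — compute v_2(x) by factoring powers of 2 out of the numerator and denominator: v_2(47/26) = -1. Step 2 — apply |x|_p = p^{-v_p(x)} = 2^{1} = 2.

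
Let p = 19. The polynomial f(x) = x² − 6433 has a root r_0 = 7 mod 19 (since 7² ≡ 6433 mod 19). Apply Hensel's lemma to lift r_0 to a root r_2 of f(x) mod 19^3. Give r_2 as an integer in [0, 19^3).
r_2 = 2268 (mod 6859)

Hensel's recurrence: r_{i+1} = r_i − f(r_i)·(f′(r_i))^{-1} mod 19^{i+2}, with f′(x) = 2x. Iterate:
  r_0 = 7 (mod 19)
  r_1 = 102 (mod 361)
  r_2 = 2268 (mod 6859)
Final: r_2 = 2268, and one checks f(r_2) ≡ 0 mod 19^3.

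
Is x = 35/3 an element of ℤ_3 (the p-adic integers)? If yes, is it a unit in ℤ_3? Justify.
x ∉ ℤ_3 (v_3(x) = -1 < 0)

ℤ_3 = {x ∈ ℚ_3 : v_3(x) ≥ 0} and ℤ_3^× = {x ∈ ℤ_3 : v_3(x) = 0}. Here v_3(35/3) = v_3(num) − v_3(den) = -1; compare against these criteria.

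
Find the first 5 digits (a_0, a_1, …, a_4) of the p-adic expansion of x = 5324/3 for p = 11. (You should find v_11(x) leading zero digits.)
(a_0, …, a_4) = (0, 0, 0, 5, 7)

v_11(5324/3) = 3, so a_0 = ... = a_2 = 0. Factor out: x = 11^3 · u with u = 4/3 a unit in ℤ_11. Expand u iteratively via a_{v+i} = u_i mod 11, u_{i+1} = (u_i − a_{v+i})/11:
  u_0 = 4/3;  a_3 = 5;  u_1 = (u_0 − 5)/11 = -1/3
  u_1 = -1/3;  a_4 = 7;  u_2 = (u_1 − 7)/11 = -2/3
Digits: (0, 0, 0, 5, 7).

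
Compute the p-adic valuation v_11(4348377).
v_11(4348377) = 5

v_11(n) is the largest exponent k such that 11^k divides n. Factor out: 4348377 = 11^5 · 27. (Sign doesn't affect v_p.) So v_11(4348377) = 5.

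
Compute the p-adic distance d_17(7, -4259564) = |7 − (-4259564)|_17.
d_17(7, -4259564) = 1/1419857

Step 1 — x − y = 7 − (-4259564) = 4259571. Step 2 — v_17(4259571) = 5 (factor: 4259571 = (17^5 · 3); the sign does not affect v_p). Step 3 — |x − y|_17 = 17^{-5} = 1/1419857.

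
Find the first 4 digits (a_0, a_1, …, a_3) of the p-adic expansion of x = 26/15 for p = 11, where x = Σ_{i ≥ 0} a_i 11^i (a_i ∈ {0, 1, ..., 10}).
(a_0, …, a_3) = (1, 3, 10, 2)

v_11(26/15) = 0 (numerator and denominator both coprime to 11), so x ∈ ℤ_11^×. Compute digits iteratively via a_i = x_i mod 11, x_{i+1} = (x_i − a_i)/11, with x_0 = x:
  x_0 = 26/15;  a_0 = 1;  x_1 = (x_0 − 1)/11 = 1/15
  x_1 = 1/15;  a_1 = 3;  x_2 = (x_1 − 3)/11 = -4/15
  x_2 = -4/15;  a_2 = 10;  x_3 = (x_2 − 10)/11 = -14/15
  x_3 = -14/15;  a_3 = 2;  x_4 = (x_3 − 2)/11 = -4/15
Digits: (1, 3, 10, 2).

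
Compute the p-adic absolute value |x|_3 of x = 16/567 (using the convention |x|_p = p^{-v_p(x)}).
|16/567|_3 = 81

Step 1 — compute v_3(x) by factoring powers of 3 out of the numerator and denominator: v_3(16/567) = -4. Step 2 — apply |x|_p = p^{-v_p(x)} = 3^{4} = 81.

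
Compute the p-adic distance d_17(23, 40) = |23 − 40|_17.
d_17(23, 40) = 1/17

Step 1 — x − y = 23 − 40 = -17. Step 2 — v_17(-17) = 1 (factor: -17 = −(17^1 · 1); the sign does not affect v_p). Step 3 — |x − y|_17 = 17^{-1} = 1/17.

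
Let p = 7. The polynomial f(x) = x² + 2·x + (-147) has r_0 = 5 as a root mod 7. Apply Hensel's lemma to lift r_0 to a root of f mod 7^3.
r_2 = 96 (mod 343)

Hensel: r_{i+1} = r_i − f(r_i)·(f′(r_i))^{-1} mod 7^{i+2}, f′(x) = 2x + 2. Iterate:
  r_0 = 5 (mod 7)
  r_1 = 47 (mod 49)
  r_2 = 96 (mod 343)
Final: r = 96 satisfies f(r) ≡ 0 mod 7^3.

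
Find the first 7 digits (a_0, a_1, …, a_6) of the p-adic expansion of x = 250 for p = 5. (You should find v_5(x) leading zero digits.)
(a_0, …, a_6) = (0, 0, 0, 2, 0, 0, 0)

v_5(250) = 3, so a_0 = ... = a_2 = 0. Factor out: x = 5^3 · u with u = 2 a unit in ℤ_5. Expand u iteratively via a_{v+i} = u_i mod 5, u_{i+1} = (u_i − a_{v+i})/5:
  u_0 = 2;  a_3 = 2;  u_1 = (u_0 − 2)/5 = 0
  u_1 = 0;  a_4 = 0;  u_2 = (u_1 − 0)/5 = 0
  u_2 = 0;  a_5 = 0;  u_3 = (u_2 − 0)/5 = 0
  u_3 = 0;  a_6 = 0;  u_4 = (u_3 − 0)/5 = 0
Digits: (0, 0, 0, 2, 0, 0, 0).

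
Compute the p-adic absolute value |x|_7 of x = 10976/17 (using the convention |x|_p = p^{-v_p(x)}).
|10976/17|_7 = 1/343

Step 1 — compute v_7(x) by factoring powers of 7 out of the numerator and denominator: v_7(10976/17) = 3. Step 2 — apply |x|_p = p^{-v_p(x)} = 7^{-3} = 1/343.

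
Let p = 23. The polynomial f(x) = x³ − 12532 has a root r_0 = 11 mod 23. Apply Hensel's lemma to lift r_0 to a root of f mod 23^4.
r_3 = 191279 (mod 279841)

Hensel: r_{i+1} = r_i − f(r_i)/f′(r_i) mod 23^{i+2}, where f′(x) = 3x². Iterate:
  r_0 = 11 (mod 23)
  r_1 = 310 (mod 529)
  r_2 = 8774 (mod 12167)
  r_3 = 191279 (mod 279841)
Final: r = 191279 with f(r) ≡ 0 mod 23^4.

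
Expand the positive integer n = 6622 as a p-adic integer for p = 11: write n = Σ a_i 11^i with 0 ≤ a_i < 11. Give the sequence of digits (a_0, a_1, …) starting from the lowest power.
(a_0, a_1, …) = (0, 8, 10, 4)

Repeated division by 11 gives the digits low-to-high: 6622 = 8·11^1 + 10·11^2 + 4·11^3. Digit sequence: (0, 8, 10, 4).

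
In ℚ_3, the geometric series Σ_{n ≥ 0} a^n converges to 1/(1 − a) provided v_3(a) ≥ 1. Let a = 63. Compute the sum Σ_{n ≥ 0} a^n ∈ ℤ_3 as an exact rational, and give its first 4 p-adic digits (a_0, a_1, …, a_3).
Σ a^n = 1/(1 − a) = -1/62;  first 4 digits = (1, 0, 1, 2)

v_3(a) = 2 ≥ 1, so the series converges in ℤ_3 to 1/(1 − a) = 1/(1 − 63) = -1/62. Expand this rational in ℤ_3: compute digits iteratively via d_i = x_i mod 3, x_{i+1} = (x_i − d_i)/3. The first 4 digits are (1, 0, 1, 2).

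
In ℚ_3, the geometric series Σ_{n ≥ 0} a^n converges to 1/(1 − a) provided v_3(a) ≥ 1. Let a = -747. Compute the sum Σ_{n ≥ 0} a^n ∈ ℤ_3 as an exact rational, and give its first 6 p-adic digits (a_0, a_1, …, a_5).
Σ a^n = 1/(1 − a) = 1/748;  first 6 digits = (1, 0, 1, 2, 0, 1)

v_3(a) = 2 ≥ 1, so the series converges in ℤ_3 to 1/(1 − a) = 1/(1 − (-747)) = 1/748. Expand this rational in ℤ_3: compute digits iteratively via d_i = x_i mod 3, x_{i+1} = (x_i − d_i)/3. The first 6 digits are (1, 0, 1, 2, 0, 1).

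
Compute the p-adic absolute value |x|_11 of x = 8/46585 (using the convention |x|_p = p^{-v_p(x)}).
|8/46585|_11 = 1331

Step 1 — compute v_11(x) by factoring powers of 11 out of the numerator and denominator: v_11(8/46585) = -3. Step 2 — apply |x|_p = p^{-v_p(x)} = 11^{3} = 1331.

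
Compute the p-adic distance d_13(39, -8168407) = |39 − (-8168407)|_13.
d_13(39, -8168407) = 1/371293

Step 1 — x − y = 39 − (-8168407) = 8168446. Step 2 — v_13(8168446) = 5 (factor: 8168446 = (13^5 · 22); the sign does not affect v_p). Step 3 — |x − y|_13 = 13^{-5} = 1/371293.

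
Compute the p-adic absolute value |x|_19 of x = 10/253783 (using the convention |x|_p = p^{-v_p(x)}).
|10/253783|_19 = 6859

Step 1 — compute v_19(x) by factoring powers of 19 out of the numerator and denominator: v_19(10/253783) = -3. Step 2 — apply |x|_p = p^{-v_p(x)} = 19^{3} = 6859.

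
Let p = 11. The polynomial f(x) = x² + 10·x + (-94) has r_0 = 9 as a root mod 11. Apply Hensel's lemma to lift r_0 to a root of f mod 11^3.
r_2 = 823 (mod 1331)

Hensel: r_{i+1} = r_i − f(r_i)·(f′(r_i))^{-1} mod 11^{i+2}, f′(x) = 2x + 10. Iterate:
  r_0 = 9 (mod 11)
  r_1 = 97 (mod 121)
  r_2 = 823 (mod 1331)
Final: r = 823 satisfies f(r) ≡ 0 mod 11^3.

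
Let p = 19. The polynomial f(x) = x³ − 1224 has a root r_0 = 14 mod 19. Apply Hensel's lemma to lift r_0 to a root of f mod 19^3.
r_2 = 812 (mod 6859)

Hensel: r_{i+1} = r_i − f(r_i)/f′(r_i) mod 19^{i+2}, where f′(x) = 3x². Iterate:
  r_0 = 14 (mod 19)
  r_1 = 90 (mod 361)
  r_2 = 812 (mod 6859)
Final: r = 812 with f(r) ≡ 0 mod 19^3.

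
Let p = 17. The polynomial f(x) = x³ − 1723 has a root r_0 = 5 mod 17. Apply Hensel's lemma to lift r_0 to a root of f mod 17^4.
r_3 = 17532 (mod 83521)

Hensel: r_{i+1} = r_i − f(r_i)/f′(r_i) mod 17^{i+2}, where f′(x) = 3x². Iterate:
  r_0 = 5 (mod 17)
  r_1 = 192 (mod 289)
  r_2 = 2793 (mod 4913)
  r_3 = 17532 (mod 83521)
Final: r = 17532 with f(r) ≡ 0 mod 17^4.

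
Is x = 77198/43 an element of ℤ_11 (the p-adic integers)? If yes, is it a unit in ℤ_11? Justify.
x ∈ ℤ_11 but not a unit; v_11(x) = 3 > 0

ℤ_11 = {x ∈ ℚ_11 : v_11(x) ≥ 0} and ℤ_11^× = {x ∈ ℤ_11 : v_11(x) = 0}. Here v_11(77198/43) = v_11(num) − v_11(den) = 3; compare against these criteria.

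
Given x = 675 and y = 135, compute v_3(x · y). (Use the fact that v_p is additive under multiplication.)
v_3(91125) = 6

v_p(x) = 3 (factor: 675 = 3^3 · 25); v_p(y) = 3 (factor: 135 = 3^3 · 5). Additivity: v_p(xy) = v_p(x) + v_p(y) = 3 + 3 = 6. (Direct check: xy = 91125 = 3^6 · (125).)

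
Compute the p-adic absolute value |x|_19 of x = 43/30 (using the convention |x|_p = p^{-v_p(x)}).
|43/30|_19 = 1

Step 1 — compute v_19(x) by factoring powers of 19 out of the numerator and denominator: v_19(43/30) = 0. Step 2 — apply |x|_p = p^{-v_p(x)} = 19^{0} = 1.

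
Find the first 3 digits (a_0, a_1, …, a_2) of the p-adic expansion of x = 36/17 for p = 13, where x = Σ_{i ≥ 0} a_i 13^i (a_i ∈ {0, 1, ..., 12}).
(a_0, …, a_2) = (9, 1, 6)

v_13(36/17) = 0 (numerator and denominator both coprime to 13), so x ∈ ℤ_13^×. Compute digits iteratively via a_i = x_i mod 13, x_{i+1} = (x_i − a_i)/13, with x_0 = x:
  x_0 = 36/17;  a_0 = 9;  x_1 = (x_0 − 9)/13 = -9/17
  x_1 = -9/17;  a_1 = 1;  x_2 = (x_1 − 1)/13 = -2/17
  x_2 = -2/17;  a_2 = 6;  x_3 = (x_2 − 6)/13 = -8/17
Digits: (9, 1, 6).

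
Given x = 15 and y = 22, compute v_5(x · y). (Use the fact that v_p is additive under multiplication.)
v_5(330) = 1

v_p(x) = 1 (factor: 15 = 5^1 · 3); v_p(y) = 0 (factor: 22 = 5^0 · 22). Additivity: v_p(xy) = v_p(x) + v_p(y) = 1 + 0 = 1. (Direct check: xy = 330 = 5^1 · (66).)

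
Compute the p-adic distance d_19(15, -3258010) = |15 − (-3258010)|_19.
d_19(15, -3258010) = 1/130321

Step 1 — x − y = 15 − (-3258010) = 3258025. Step 2 — v_19(3258025) = 4 (factor: 3258025 = (19^4 · 25); the sign does not affect v_p). Step 3 — |x − y|_19 = 19^{-4} = 1/130321.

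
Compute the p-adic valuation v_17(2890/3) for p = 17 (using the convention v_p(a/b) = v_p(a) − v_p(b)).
v_17(2890/3) = 2

Factor powers of 17 from the numerator and denominator of the reduced fraction: 2890 = 17^2 · 10 and 3 = 17^0 · 3. Apply v_p(a/b) = v_p(a) − v_p(b): v_17(2890/3) = 2 − 0 = 2.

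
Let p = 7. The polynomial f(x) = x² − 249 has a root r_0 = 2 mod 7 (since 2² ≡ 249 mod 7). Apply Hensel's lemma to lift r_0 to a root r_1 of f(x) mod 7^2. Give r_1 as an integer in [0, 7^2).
r_1 = 2 (mod 49)

Hensel's recurrence: r_{i+1} = r_i − f(r_i)·(f′(r_i))^{-1} mod 7^{i+2}, with f′(x) = 2x. Iterate:
  r_0 = 2 (mod 7)
  r_1 = 2 (mod 49)
Final: r_1 = 2, and one checks f(r_1) ≡ 0 mod 7^2.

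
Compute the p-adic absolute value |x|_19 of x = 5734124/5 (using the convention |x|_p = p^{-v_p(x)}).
|5734124/5|_19 = 1/130321

Step 1 — compute v_19(x) by factoring powers of 19 out of the numerator and denominator: v_19(5734124/5) = 4. Step 2 — apply |x|_p = p^{-v_p(x)} = 19^{-4} = 1/130321.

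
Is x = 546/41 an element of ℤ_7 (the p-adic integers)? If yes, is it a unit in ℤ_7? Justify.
x ∈ ℤ_7 but not a unit; v_7(x) = 1 > 0

ℤ_7 = {x ∈ ℚ_7 : v_7(x) ≥ 0} and ℤ_7^× = {x ∈ ℤ_7 : v_7(x) = 0}. Here v_7(546/41) = v_7(num) − v_7(den) = 1; compare against these criteria.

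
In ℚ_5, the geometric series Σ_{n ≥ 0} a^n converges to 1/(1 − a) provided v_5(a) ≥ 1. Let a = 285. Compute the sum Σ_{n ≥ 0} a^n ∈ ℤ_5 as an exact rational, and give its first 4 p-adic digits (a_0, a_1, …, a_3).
Σ a^n = 1/(1 − a) = -1/284;  first 4 digits = (1, 2, 0, 0)

v_5(a) = 1 ≥ 1, so the series converges in ℤ_5 to 1/(1 − a) = 1/(1 − 285) = -1/284. Expand this rational in ℤ_5: compute digits iteratively via d_i = x_i mod 5, x_{i+1} = (x_i − d_i)/5. The first 4 digits are (1, 2, 0, 0).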